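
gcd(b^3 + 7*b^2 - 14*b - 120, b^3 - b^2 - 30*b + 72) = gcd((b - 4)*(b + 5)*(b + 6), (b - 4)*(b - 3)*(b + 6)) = b^2 + 2*b - 24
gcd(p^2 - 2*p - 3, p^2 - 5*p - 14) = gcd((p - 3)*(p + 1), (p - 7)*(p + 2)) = 1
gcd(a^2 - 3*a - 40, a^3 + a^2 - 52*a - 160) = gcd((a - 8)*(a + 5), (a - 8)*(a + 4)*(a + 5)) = a^2 - 3*a - 40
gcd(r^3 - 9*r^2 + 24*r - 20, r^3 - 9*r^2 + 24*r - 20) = r^3 - 9*r^2 + 24*r - 20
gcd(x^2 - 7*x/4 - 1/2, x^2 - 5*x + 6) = x - 2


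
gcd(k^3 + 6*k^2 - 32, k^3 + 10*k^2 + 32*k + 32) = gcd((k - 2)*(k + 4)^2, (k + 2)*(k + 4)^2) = k^2 + 8*k + 16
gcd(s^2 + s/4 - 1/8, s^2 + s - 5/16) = s - 1/4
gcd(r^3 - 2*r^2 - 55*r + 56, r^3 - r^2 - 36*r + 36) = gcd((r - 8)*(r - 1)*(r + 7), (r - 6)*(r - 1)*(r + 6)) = r - 1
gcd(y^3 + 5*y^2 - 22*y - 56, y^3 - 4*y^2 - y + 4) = y - 4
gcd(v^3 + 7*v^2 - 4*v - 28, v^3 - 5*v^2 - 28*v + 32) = 1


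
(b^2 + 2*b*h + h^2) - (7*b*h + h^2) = b^2 - 5*b*h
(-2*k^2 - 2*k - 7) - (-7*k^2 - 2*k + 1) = 5*k^2 - 8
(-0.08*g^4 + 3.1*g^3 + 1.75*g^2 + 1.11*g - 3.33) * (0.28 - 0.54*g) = 0.0432*g^5 - 1.6964*g^4 - 0.077*g^3 - 0.1094*g^2 + 2.109*g - 0.9324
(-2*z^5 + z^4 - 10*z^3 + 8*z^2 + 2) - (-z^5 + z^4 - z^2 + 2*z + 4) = -z^5 - 10*z^3 + 9*z^2 - 2*z - 2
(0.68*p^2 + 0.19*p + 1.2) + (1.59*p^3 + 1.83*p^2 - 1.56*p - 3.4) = 1.59*p^3 + 2.51*p^2 - 1.37*p - 2.2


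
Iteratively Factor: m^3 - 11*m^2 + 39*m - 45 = (m - 5)*(m^2 - 6*m + 9) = (m - 5)*(m - 3)*(m - 3)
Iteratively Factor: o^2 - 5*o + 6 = (o - 3)*(o - 2)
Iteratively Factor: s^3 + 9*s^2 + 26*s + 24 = (s + 2)*(s^2 + 7*s + 12) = (s + 2)*(s + 4)*(s + 3)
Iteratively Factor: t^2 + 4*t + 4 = (t + 2)*(t + 2)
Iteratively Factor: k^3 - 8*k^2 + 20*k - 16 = (k - 4)*(k^2 - 4*k + 4) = (k - 4)*(k - 2)*(k - 2)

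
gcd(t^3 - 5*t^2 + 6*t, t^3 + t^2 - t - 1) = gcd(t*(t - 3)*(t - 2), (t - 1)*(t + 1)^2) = 1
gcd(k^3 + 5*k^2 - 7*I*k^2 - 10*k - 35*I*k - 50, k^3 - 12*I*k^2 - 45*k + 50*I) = k^2 - 7*I*k - 10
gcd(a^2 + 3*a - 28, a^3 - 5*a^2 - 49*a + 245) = a + 7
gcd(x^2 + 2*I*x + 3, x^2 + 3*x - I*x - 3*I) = x - I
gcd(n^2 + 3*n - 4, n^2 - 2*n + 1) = n - 1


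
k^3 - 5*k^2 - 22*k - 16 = (k - 8)*(k + 1)*(k + 2)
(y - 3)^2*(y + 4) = y^3 - 2*y^2 - 15*y + 36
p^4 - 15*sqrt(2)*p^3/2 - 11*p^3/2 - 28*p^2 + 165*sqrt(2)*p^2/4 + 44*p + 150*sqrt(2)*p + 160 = (p - 8)*(p + 5/2)*(p - 8*sqrt(2))*(p + sqrt(2)/2)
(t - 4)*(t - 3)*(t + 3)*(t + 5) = t^4 + t^3 - 29*t^2 - 9*t + 180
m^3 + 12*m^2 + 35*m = m*(m + 5)*(m + 7)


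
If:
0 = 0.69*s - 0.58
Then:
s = 0.84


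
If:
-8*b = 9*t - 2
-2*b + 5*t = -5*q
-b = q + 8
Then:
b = -350/103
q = -474/103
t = 334/103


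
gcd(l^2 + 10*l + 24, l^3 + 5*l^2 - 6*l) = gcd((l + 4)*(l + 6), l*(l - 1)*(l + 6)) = l + 6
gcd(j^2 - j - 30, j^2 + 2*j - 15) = j + 5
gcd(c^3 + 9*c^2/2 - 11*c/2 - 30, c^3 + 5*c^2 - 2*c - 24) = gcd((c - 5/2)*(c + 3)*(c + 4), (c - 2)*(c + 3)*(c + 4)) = c^2 + 7*c + 12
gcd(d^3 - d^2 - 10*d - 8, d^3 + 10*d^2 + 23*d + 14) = d^2 + 3*d + 2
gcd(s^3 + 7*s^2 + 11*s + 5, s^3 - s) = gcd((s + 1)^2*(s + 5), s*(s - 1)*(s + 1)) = s + 1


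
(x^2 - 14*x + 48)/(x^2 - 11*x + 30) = (x - 8)/(x - 5)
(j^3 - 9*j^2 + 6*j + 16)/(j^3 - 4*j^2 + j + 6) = (j - 8)/(j - 3)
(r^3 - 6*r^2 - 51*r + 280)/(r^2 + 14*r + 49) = (r^2 - 13*r + 40)/(r + 7)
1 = 1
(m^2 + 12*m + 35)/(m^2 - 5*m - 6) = (m^2 + 12*m + 35)/(m^2 - 5*m - 6)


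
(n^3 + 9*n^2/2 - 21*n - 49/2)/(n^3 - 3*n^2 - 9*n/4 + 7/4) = 2*(n + 7)/(2*n - 1)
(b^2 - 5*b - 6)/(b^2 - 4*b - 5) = (b - 6)/(b - 5)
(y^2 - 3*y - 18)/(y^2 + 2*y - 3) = (y - 6)/(y - 1)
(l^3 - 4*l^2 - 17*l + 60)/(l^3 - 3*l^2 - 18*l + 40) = (l - 3)/(l - 2)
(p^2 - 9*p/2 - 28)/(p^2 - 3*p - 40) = (p + 7/2)/(p + 5)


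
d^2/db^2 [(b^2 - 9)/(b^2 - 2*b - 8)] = 2*(2*b^3 - 3*b^2 + 54*b - 44)/(b^6 - 6*b^5 - 12*b^4 + 88*b^3 + 96*b^2 - 384*b - 512)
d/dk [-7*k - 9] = -7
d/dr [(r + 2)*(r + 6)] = 2*r + 8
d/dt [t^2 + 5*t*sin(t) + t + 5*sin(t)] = 5*t*cos(t) + 2*t + 5*sqrt(2)*sin(t + pi/4) + 1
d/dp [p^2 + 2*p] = 2*p + 2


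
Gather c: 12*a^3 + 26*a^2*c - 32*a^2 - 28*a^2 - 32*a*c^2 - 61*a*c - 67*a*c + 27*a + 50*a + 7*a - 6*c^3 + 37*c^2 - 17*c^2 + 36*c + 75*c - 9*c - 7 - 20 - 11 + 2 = 12*a^3 - 60*a^2 + 84*a - 6*c^3 + c^2*(20 - 32*a) + c*(26*a^2 - 128*a + 102) - 36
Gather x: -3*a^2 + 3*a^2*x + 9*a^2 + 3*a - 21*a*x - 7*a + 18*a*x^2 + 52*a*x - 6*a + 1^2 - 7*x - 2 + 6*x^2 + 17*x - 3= 6*a^2 - 10*a + x^2*(18*a + 6) + x*(3*a^2 + 31*a + 10) - 4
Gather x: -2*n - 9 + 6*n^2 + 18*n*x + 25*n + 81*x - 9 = 6*n^2 + 23*n + x*(18*n + 81) - 18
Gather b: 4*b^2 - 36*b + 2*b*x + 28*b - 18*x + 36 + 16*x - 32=4*b^2 + b*(2*x - 8) - 2*x + 4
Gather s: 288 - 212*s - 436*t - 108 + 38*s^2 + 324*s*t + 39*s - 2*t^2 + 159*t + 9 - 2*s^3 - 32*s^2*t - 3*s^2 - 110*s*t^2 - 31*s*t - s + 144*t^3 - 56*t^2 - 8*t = -2*s^3 + s^2*(35 - 32*t) + s*(-110*t^2 + 293*t - 174) + 144*t^3 - 58*t^2 - 285*t + 189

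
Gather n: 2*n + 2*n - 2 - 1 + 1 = 4*n - 2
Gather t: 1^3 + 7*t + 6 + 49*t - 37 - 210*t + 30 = -154*t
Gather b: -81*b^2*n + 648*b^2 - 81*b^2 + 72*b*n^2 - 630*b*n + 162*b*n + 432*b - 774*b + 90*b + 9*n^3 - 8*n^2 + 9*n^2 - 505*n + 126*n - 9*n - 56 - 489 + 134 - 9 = b^2*(567 - 81*n) + b*(72*n^2 - 468*n - 252) + 9*n^3 + n^2 - 388*n - 420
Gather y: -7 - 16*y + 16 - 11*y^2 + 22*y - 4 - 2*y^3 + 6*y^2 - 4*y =-2*y^3 - 5*y^2 + 2*y + 5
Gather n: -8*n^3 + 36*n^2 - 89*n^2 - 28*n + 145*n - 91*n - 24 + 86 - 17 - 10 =-8*n^3 - 53*n^2 + 26*n + 35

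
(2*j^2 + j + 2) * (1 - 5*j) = -10*j^3 - 3*j^2 - 9*j + 2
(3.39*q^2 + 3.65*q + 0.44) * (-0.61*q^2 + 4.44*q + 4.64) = -2.0679*q^4 + 12.8251*q^3 + 31.6672*q^2 + 18.8896*q + 2.0416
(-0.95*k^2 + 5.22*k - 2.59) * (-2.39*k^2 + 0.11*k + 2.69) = 2.2705*k^4 - 12.5803*k^3 + 4.2088*k^2 + 13.7569*k - 6.9671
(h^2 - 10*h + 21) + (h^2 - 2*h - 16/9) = 2*h^2 - 12*h + 173/9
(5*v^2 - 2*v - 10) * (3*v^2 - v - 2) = 15*v^4 - 11*v^3 - 38*v^2 + 14*v + 20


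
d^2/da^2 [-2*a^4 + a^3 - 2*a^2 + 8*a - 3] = -24*a^2 + 6*a - 4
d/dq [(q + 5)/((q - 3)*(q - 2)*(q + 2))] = 2*(-q^3 - 6*q^2 + 15*q + 16)/(q^6 - 6*q^5 + q^4 + 48*q^3 - 56*q^2 - 96*q + 144)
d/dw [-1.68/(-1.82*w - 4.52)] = -3.0576/(1.82*w + 4.52)^2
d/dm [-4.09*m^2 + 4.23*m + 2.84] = 4.23 - 8.18*m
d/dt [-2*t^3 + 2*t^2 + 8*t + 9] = -6*t^2 + 4*t + 8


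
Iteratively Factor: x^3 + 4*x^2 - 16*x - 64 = (x - 4)*(x^2 + 8*x + 16) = (x - 4)*(x + 4)*(x + 4)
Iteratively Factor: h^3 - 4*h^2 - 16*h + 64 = (h - 4)*(h^2 - 16) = (h - 4)*(h + 4)*(h - 4)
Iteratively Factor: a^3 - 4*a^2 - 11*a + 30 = (a + 3)*(a^2 - 7*a + 10) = (a - 5)*(a + 3)*(a - 2)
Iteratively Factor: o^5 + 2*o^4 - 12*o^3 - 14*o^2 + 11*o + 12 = (o + 1)*(o^4 + o^3 - 13*o^2 - o + 12) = (o + 1)^2*(o^3 - 13*o + 12) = (o + 1)^2*(o + 4)*(o^2 - 4*o + 3) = (o - 3)*(o + 1)^2*(o + 4)*(o - 1)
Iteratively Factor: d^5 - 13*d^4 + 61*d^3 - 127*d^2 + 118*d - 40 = (d - 5)*(d^4 - 8*d^3 + 21*d^2 - 22*d + 8) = (d - 5)*(d - 1)*(d^3 - 7*d^2 + 14*d - 8) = (d - 5)*(d - 4)*(d - 1)*(d^2 - 3*d + 2) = (d - 5)*(d - 4)*(d - 2)*(d - 1)*(d - 1)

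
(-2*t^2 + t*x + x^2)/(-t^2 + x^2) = (2*t + x)/(t + x)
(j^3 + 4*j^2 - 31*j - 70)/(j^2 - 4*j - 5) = (j^2 + 9*j + 14)/(j + 1)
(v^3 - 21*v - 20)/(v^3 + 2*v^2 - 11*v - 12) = (v - 5)/(v - 3)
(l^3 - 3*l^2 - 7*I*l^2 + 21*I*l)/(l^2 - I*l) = (l^2 - 3*l - 7*I*l + 21*I)/(l - I)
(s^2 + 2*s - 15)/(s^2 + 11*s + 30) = (s - 3)/(s + 6)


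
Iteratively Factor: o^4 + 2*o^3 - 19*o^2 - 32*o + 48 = (o - 1)*(o^3 + 3*o^2 - 16*o - 48) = (o - 1)*(o + 3)*(o^2 - 16) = (o - 1)*(o + 3)*(o + 4)*(o - 4)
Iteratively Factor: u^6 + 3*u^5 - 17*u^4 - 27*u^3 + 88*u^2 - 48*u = (u + 4)*(u^5 - u^4 - 13*u^3 + 25*u^2 - 12*u) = (u - 1)*(u + 4)*(u^4 - 13*u^2 + 12*u) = u*(u - 1)*(u + 4)*(u^3 - 13*u + 12) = u*(u - 1)^2*(u + 4)*(u^2 + u - 12) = u*(u - 1)^2*(u + 4)^2*(u - 3)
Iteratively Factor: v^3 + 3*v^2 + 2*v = (v + 2)*(v^2 + v) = v*(v + 2)*(v + 1)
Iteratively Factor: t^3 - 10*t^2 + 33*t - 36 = (t - 3)*(t^2 - 7*t + 12) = (t - 4)*(t - 3)*(t - 3)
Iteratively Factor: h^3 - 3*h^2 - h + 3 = (h - 1)*(h^2 - 2*h - 3) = (h - 3)*(h - 1)*(h + 1)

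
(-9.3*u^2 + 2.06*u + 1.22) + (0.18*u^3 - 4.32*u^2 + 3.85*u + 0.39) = 0.18*u^3 - 13.62*u^2 + 5.91*u + 1.61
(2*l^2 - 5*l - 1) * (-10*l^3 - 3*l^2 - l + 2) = -20*l^5 + 44*l^4 + 23*l^3 + 12*l^2 - 9*l - 2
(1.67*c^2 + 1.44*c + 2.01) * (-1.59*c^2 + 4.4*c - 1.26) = -2.6553*c^4 + 5.0584*c^3 + 1.0359*c^2 + 7.0296*c - 2.5326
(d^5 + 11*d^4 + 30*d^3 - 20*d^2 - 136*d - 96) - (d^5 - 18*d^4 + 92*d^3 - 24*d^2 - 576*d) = 29*d^4 - 62*d^3 + 4*d^2 + 440*d - 96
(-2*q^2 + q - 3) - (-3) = -2*q^2 + q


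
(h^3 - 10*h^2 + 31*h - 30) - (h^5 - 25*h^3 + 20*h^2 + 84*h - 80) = -h^5 + 26*h^3 - 30*h^2 - 53*h + 50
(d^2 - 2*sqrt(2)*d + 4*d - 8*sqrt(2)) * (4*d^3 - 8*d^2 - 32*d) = 4*d^5 - 8*sqrt(2)*d^4 + 8*d^4 - 64*d^3 - 16*sqrt(2)*d^3 - 128*d^2 + 128*sqrt(2)*d^2 + 256*sqrt(2)*d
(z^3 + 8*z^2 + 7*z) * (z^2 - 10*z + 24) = z^5 - 2*z^4 - 49*z^3 + 122*z^2 + 168*z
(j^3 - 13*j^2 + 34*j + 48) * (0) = 0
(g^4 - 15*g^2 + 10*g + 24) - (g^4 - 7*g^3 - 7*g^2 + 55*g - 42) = 7*g^3 - 8*g^2 - 45*g + 66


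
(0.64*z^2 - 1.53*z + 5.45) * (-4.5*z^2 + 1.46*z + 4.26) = -2.88*z^4 + 7.8194*z^3 - 24.0324*z^2 + 1.4392*z + 23.217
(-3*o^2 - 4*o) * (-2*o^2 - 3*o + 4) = 6*o^4 + 17*o^3 - 16*o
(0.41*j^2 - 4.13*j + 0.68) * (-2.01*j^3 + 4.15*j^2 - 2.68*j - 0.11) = -0.8241*j^5 + 10.0028*j^4 - 19.6051*j^3 + 13.8453*j^2 - 1.3681*j - 0.0748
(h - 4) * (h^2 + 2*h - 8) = h^3 - 2*h^2 - 16*h + 32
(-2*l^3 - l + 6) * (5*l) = -10*l^4 - 5*l^2 + 30*l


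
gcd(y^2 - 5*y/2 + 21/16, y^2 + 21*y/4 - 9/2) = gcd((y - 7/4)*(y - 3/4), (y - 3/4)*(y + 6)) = y - 3/4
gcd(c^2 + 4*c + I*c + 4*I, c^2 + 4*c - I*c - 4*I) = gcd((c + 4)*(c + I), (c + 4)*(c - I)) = c + 4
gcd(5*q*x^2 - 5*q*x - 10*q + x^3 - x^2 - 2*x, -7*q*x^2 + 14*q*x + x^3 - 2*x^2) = x - 2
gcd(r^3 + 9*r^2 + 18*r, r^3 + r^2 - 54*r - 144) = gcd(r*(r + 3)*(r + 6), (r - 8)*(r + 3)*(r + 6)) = r^2 + 9*r + 18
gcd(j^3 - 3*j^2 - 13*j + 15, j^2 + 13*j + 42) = 1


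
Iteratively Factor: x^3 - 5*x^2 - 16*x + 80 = (x - 5)*(x^2 - 16) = (x - 5)*(x - 4)*(x + 4)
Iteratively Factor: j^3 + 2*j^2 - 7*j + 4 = (j + 4)*(j^2 - 2*j + 1) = (j - 1)*(j + 4)*(j - 1)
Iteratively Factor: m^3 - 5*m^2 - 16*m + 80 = (m - 4)*(m^2 - m - 20) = (m - 4)*(m + 4)*(m - 5)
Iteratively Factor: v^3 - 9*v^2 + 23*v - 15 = (v - 5)*(v^2 - 4*v + 3) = (v - 5)*(v - 1)*(v - 3)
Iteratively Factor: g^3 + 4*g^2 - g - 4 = (g + 4)*(g^2 - 1) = (g - 1)*(g + 4)*(g + 1)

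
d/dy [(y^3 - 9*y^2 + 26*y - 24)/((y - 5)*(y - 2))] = (y^2 - 10*y + 23)/(y^2 - 10*y + 25)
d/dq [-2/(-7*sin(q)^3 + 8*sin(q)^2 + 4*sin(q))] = 2*(-21*cos(q) + 16/tan(q) + 4*cos(q)/sin(q)^2)/(7*sin(q)^2 - 8*sin(q) - 4)^2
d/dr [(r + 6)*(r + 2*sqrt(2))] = 2*r + 2*sqrt(2) + 6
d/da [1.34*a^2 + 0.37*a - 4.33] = 2.68*a + 0.37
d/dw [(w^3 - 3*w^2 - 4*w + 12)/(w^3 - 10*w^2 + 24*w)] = (-7*w^4 + 56*w^3 - 148*w^2 + 240*w - 288)/(w^2*(w^4 - 20*w^3 + 148*w^2 - 480*w + 576))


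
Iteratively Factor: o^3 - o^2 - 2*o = (o)*(o^2 - o - 2) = o*(o - 2)*(o + 1)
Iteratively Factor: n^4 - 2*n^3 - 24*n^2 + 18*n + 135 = (n - 3)*(n^3 + n^2 - 21*n - 45) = (n - 3)*(n + 3)*(n^2 - 2*n - 15) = (n - 3)*(n + 3)^2*(n - 5)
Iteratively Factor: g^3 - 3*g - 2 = (g + 1)*(g^2 - g - 2) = (g - 2)*(g + 1)*(g + 1)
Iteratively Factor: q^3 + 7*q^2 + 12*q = (q + 4)*(q^2 + 3*q) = q*(q + 4)*(q + 3)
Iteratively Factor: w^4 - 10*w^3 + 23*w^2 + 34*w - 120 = (w + 2)*(w^3 - 12*w^2 + 47*w - 60) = (w - 4)*(w + 2)*(w^2 - 8*w + 15) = (w - 5)*(w - 4)*(w + 2)*(w - 3)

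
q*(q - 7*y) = q^2 - 7*q*y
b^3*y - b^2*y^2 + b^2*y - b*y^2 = b*(b - y)*(b*y + y)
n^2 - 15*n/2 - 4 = (n - 8)*(n + 1/2)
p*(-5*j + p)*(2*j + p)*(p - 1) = -10*j^2*p^2 + 10*j^2*p - 3*j*p^3 + 3*j*p^2 + p^4 - p^3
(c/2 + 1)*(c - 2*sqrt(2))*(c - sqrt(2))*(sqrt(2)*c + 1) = sqrt(2)*c^4/2 - 5*c^3/2 + sqrt(2)*c^3 - 5*c^2 + sqrt(2)*c^2/2 + sqrt(2)*c + 2*c + 4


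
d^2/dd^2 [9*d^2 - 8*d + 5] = 18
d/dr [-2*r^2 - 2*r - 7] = -4*r - 2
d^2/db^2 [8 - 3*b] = 0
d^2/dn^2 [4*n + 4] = 0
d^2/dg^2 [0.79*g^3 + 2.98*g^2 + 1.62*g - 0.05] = 4.74*g + 5.96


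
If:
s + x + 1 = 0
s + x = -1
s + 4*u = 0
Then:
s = -x - 1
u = x/4 + 1/4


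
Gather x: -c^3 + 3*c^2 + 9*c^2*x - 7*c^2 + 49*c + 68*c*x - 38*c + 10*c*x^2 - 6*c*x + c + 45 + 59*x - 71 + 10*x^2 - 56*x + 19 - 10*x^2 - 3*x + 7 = -c^3 - 4*c^2 + 10*c*x^2 + 12*c + x*(9*c^2 + 62*c)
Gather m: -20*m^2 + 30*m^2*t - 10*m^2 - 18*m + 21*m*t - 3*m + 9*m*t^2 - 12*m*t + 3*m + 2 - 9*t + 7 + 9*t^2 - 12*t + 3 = m^2*(30*t - 30) + m*(9*t^2 + 9*t - 18) + 9*t^2 - 21*t + 12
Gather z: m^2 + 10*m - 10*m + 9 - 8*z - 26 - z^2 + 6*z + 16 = m^2 - z^2 - 2*z - 1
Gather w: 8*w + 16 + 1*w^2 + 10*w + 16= w^2 + 18*w + 32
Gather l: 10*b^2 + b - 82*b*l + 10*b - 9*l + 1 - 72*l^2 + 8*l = 10*b^2 + 11*b - 72*l^2 + l*(-82*b - 1) + 1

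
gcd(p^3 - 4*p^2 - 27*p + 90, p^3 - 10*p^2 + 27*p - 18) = p^2 - 9*p + 18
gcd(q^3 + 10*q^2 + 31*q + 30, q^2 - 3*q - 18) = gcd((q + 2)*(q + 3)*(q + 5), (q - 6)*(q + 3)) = q + 3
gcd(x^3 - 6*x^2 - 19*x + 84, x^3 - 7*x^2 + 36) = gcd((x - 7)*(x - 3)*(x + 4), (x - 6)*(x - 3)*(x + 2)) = x - 3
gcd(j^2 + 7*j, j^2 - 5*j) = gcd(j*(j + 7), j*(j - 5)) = j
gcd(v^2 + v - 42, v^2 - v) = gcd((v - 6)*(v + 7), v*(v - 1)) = 1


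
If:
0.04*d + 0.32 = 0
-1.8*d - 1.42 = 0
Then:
No Solution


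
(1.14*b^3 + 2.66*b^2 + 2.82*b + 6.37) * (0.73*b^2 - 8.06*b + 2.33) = 0.8322*b^5 - 7.2466*b^4 - 16.7248*b^3 - 11.8813*b^2 - 44.7716*b + 14.8421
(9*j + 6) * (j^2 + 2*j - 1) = 9*j^3 + 24*j^2 + 3*j - 6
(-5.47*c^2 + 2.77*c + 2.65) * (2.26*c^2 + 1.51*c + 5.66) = -12.3622*c^4 - 1.9995*c^3 - 20.7885*c^2 + 19.6797*c + 14.999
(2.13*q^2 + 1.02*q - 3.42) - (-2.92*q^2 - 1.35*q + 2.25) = 5.05*q^2 + 2.37*q - 5.67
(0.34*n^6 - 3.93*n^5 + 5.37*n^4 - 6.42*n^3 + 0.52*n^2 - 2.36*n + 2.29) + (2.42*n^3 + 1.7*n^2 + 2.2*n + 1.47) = 0.34*n^6 - 3.93*n^5 + 5.37*n^4 - 4.0*n^3 + 2.22*n^2 - 0.16*n + 3.76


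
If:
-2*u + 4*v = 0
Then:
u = 2*v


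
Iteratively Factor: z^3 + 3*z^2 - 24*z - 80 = (z + 4)*(z^2 - z - 20) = (z - 5)*(z + 4)*(z + 4)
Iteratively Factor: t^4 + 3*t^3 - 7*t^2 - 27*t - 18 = (t + 2)*(t^3 + t^2 - 9*t - 9) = (t - 3)*(t + 2)*(t^2 + 4*t + 3) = (t - 3)*(t + 1)*(t + 2)*(t + 3)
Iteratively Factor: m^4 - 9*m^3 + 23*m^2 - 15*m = (m - 1)*(m^3 - 8*m^2 + 15*m) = (m - 3)*(m - 1)*(m^2 - 5*m) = (m - 5)*(m - 3)*(m - 1)*(m)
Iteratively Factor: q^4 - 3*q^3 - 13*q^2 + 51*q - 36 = (q - 3)*(q^3 - 13*q + 12) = (q - 3)^2*(q^2 + 3*q - 4) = (q - 3)^2*(q + 4)*(q - 1)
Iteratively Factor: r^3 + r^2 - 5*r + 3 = (r - 1)*(r^2 + 2*r - 3) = (r - 1)*(r + 3)*(r - 1)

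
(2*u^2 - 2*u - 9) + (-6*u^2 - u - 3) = -4*u^2 - 3*u - 12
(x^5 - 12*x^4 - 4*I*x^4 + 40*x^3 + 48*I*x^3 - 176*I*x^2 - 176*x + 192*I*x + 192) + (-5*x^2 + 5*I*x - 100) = x^5 - 12*x^4 - 4*I*x^4 + 40*x^3 + 48*I*x^3 - 5*x^2 - 176*I*x^2 - 176*x + 197*I*x + 92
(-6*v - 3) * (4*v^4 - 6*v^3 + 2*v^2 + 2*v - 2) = -24*v^5 + 24*v^4 + 6*v^3 - 18*v^2 + 6*v + 6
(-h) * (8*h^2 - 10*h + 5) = -8*h^3 + 10*h^2 - 5*h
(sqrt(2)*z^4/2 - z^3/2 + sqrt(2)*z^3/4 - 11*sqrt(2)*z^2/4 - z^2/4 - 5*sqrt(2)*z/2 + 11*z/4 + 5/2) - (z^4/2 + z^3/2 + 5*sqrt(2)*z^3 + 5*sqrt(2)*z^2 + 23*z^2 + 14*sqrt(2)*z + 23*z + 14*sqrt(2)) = -z^4/2 + sqrt(2)*z^4/2 - 19*sqrt(2)*z^3/4 - z^3 - 93*z^2/4 - 31*sqrt(2)*z^2/4 - 33*sqrt(2)*z/2 - 81*z/4 - 14*sqrt(2) + 5/2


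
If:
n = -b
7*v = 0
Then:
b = -n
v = 0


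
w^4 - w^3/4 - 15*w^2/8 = w^2*(w - 3/2)*(w + 5/4)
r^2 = r^2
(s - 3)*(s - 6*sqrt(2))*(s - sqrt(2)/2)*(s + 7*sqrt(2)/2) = s^4 - 3*sqrt(2)*s^3 - 3*s^3 - 79*s^2/2 + 9*sqrt(2)*s^2 + 21*sqrt(2)*s + 237*s/2 - 63*sqrt(2)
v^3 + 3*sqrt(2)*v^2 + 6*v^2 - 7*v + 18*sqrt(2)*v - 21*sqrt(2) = (v - 1)*(v + 7)*(v + 3*sqrt(2))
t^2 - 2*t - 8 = (t - 4)*(t + 2)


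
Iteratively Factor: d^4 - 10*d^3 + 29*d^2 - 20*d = (d - 1)*(d^3 - 9*d^2 + 20*d) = (d - 5)*(d - 1)*(d^2 - 4*d) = d*(d - 5)*(d - 1)*(d - 4)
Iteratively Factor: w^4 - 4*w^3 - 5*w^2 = (w)*(w^3 - 4*w^2 - 5*w) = w^2*(w^2 - 4*w - 5) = w^2*(w - 5)*(w + 1)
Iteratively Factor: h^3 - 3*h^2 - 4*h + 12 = (h + 2)*(h^2 - 5*h + 6) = (h - 3)*(h + 2)*(h - 2)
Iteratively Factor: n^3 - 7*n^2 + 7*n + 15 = (n - 5)*(n^2 - 2*n - 3) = (n - 5)*(n - 3)*(n + 1)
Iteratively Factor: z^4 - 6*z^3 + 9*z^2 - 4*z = (z - 1)*(z^3 - 5*z^2 + 4*z) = z*(z - 1)*(z^2 - 5*z + 4) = z*(z - 4)*(z - 1)*(z - 1)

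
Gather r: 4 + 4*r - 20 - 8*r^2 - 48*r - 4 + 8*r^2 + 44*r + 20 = 0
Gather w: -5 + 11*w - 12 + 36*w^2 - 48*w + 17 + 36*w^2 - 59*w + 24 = 72*w^2 - 96*w + 24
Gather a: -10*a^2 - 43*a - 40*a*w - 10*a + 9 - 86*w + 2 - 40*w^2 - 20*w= -10*a^2 + a*(-40*w - 53) - 40*w^2 - 106*w + 11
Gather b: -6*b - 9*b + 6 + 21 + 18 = 45 - 15*b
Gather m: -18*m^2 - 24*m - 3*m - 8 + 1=-18*m^2 - 27*m - 7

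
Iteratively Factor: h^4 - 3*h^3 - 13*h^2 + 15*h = (h + 3)*(h^3 - 6*h^2 + 5*h) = (h - 5)*(h + 3)*(h^2 - h) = h*(h - 5)*(h + 3)*(h - 1)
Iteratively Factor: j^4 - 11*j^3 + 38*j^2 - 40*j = (j)*(j^3 - 11*j^2 + 38*j - 40) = j*(j - 4)*(j^2 - 7*j + 10) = j*(j - 5)*(j - 4)*(j - 2)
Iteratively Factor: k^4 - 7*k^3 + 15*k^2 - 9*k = (k - 1)*(k^3 - 6*k^2 + 9*k) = k*(k - 1)*(k^2 - 6*k + 9) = k*(k - 3)*(k - 1)*(k - 3)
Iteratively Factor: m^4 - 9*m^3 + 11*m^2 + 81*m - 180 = (m - 5)*(m^3 - 4*m^2 - 9*m + 36) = (m - 5)*(m - 4)*(m^2 - 9) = (m - 5)*(m - 4)*(m + 3)*(m - 3)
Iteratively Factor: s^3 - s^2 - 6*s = (s)*(s^2 - s - 6) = s*(s - 3)*(s + 2)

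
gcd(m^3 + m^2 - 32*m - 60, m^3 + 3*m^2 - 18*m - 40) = m^2 + 7*m + 10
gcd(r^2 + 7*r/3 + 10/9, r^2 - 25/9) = r + 5/3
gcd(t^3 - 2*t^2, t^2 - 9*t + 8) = 1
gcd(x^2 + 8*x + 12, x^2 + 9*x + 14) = x + 2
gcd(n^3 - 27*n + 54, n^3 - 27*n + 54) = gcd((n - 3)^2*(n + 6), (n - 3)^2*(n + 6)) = n^3 - 27*n + 54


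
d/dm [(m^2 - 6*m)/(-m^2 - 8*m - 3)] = 2*(-7*m^2 - 3*m + 9)/(m^4 + 16*m^3 + 70*m^2 + 48*m + 9)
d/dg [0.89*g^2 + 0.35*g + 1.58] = 1.78*g + 0.35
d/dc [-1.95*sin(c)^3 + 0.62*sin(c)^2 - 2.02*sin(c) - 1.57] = (-5.85*sin(c)^2 + 1.24*sin(c) - 2.02)*cos(c)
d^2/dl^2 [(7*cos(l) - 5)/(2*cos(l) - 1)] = 3*(cos(l) + cos(2*l) - 3)/(2*cos(l) - 1)^3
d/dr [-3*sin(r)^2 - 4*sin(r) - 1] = -2*(3*sin(r) + 2)*cos(r)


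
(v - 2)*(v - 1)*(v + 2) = v^3 - v^2 - 4*v + 4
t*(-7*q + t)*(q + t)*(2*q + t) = -14*q^3*t - 19*q^2*t^2 - 4*q*t^3 + t^4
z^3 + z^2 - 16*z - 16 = (z - 4)*(z + 1)*(z + 4)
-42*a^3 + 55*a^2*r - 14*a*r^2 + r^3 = (-7*a + r)*(-6*a + r)*(-a + r)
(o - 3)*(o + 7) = o^2 + 4*o - 21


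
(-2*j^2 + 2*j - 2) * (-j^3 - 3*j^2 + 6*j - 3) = 2*j^5 + 4*j^4 - 16*j^3 + 24*j^2 - 18*j + 6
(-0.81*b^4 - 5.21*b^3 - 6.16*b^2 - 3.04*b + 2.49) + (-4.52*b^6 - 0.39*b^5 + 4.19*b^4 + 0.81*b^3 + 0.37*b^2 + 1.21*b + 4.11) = -4.52*b^6 - 0.39*b^5 + 3.38*b^4 - 4.4*b^3 - 5.79*b^2 - 1.83*b + 6.6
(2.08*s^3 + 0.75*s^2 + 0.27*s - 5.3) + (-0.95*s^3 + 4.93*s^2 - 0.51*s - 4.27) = 1.13*s^3 + 5.68*s^2 - 0.24*s - 9.57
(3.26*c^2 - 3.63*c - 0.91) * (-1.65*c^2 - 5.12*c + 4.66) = -5.379*c^4 - 10.7017*c^3 + 35.2787*c^2 - 12.2566*c - 4.2406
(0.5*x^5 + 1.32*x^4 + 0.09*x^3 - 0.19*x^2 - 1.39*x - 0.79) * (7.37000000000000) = 3.685*x^5 + 9.7284*x^4 + 0.6633*x^3 - 1.4003*x^2 - 10.2443*x - 5.8223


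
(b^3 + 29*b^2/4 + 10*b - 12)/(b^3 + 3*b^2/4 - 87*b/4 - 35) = (4*b^2 + 13*b - 12)/(4*b^2 - 13*b - 35)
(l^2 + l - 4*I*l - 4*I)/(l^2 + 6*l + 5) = (l - 4*I)/(l + 5)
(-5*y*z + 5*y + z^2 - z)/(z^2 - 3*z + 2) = (-5*y + z)/(z - 2)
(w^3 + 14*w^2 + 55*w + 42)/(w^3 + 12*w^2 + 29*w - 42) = (w + 1)/(w - 1)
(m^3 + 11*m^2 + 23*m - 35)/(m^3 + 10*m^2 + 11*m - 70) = (m - 1)/(m - 2)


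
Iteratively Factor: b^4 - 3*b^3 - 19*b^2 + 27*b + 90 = (b - 5)*(b^3 + 2*b^2 - 9*b - 18) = (b - 5)*(b + 3)*(b^2 - b - 6) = (b - 5)*(b + 2)*(b + 3)*(b - 3)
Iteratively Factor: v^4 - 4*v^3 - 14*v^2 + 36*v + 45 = (v - 5)*(v^3 + v^2 - 9*v - 9) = (v - 5)*(v - 3)*(v^2 + 4*v + 3) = (v - 5)*(v - 3)*(v + 1)*(v + 3)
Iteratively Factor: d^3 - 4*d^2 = (d)*(d^2 - 4*d) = d*(d - 4)*(d)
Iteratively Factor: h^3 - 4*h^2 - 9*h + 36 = (h - 4)*(h^2 - 9) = (h - 4)*(h + 3)*(h - 3)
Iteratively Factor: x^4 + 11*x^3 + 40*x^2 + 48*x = (x)*(x^3 + 11*x^2 + 40*x + 48) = x*(x + 4)*(x^2 + 7*x + 12) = x*(x + 3)*(x + 4)*(x + 4)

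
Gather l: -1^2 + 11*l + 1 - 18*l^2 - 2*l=-18*l^2 + 9*l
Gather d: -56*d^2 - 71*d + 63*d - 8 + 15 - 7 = -56*d^2 - 8*d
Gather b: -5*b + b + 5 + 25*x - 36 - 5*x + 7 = -4*b + 20*x - 24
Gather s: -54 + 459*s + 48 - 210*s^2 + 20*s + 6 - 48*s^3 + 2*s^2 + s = -48*s^3 - 208*s^2 + 480*s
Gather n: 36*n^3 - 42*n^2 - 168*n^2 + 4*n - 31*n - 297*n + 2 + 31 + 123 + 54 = 36*n^3 - 210*n^2 - 324*n + 210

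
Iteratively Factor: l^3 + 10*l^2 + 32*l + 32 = (l + 4)*(l^2 + 6*l + 8) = (l + 2)*(l + 4)*(l + 4)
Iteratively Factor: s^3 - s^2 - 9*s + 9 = (s - 1)*(s^2 - 9) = (s - 1)*(s + 3)*(s - 3)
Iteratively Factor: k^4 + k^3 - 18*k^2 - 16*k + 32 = (k + 4)*(k^3 - 3*k^2 - 6*k + 8) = (k - 4)*(k + 4)*(k^2 + k - 2) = (k - 4)*(k - 1)*(k + 4)*(k + 2)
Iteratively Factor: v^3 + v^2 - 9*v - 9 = (v + 3)*(v^2 - 2*v - 3) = (v + 1)*(v + 3)*(v - 3)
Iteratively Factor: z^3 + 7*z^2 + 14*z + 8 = (z + 4)*(z^2 + 3*z + 2) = (z + 1)*(z + 4)*(z + 2)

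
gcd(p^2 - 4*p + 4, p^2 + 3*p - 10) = p - 2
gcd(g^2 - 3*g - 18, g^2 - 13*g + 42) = g - 6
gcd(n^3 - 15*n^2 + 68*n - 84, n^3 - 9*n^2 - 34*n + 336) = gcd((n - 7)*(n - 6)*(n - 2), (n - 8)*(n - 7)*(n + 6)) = n - 7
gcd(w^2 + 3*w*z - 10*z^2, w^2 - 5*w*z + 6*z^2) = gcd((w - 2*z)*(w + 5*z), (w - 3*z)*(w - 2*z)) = -w + 2*z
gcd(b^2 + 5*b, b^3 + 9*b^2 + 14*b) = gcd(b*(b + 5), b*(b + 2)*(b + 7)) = b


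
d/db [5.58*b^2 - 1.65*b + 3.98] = 11.16*b - 1.65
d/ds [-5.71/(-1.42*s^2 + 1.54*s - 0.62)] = (8.7934 - 16.2164*s)/(1.42*s^2 - 1.54*s + 0.62)^2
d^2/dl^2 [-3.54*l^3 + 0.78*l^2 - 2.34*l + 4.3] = 1.56 - 21.24*l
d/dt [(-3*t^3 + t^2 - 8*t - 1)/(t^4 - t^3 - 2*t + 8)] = ((-9*t^2 + 2*t - 8)*(t^4 - t^3 - 2*t + 8) - (-4*t^3 + 3*t^2 + 2)*(3*t^3 - t^2 + 8*t + 1))/(t^4 - t^3 - 2*t + 8)^2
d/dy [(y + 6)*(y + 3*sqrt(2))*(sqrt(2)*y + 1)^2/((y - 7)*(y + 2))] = (4*y^5 - 18*y^4 + 8*sqrt(2)*y^4 - 232*y^3 - 80*sqrt(2)*y^3 - 579*sqrt(2)*y^2 - 647*y^2 - 1380*sqrt(2)*y - 364*y - 1092 + 48*sqrt(2))/(y^4 - 10*y^3 - 3*y^2 + 140*y + 196)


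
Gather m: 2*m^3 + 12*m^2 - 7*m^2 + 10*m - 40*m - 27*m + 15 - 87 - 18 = 2*m^3 + 5*m^2 - 57*m - 90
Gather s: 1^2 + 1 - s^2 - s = -s^2 - s + 2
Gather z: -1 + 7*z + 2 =7*z + 1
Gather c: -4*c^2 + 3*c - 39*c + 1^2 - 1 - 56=-4*c^2 - 36*c - 56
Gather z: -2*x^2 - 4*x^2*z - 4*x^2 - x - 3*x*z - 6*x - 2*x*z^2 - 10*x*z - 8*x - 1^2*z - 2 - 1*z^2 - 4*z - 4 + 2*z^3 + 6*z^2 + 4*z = -6*x^2 - 15*x + 2*z^3 + z^2*(5 - 2*x) + z*(-4*x^2 - 13*x - 1) - 6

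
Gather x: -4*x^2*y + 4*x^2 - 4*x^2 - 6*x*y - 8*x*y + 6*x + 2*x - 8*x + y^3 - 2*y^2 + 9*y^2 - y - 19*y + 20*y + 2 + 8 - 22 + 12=-4*x^2*y - 14*x*y + y^3 + 7*y^2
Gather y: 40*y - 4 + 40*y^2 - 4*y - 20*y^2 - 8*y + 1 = 20*y^2 + 28*y - 3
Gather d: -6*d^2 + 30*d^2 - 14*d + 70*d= 24*d^2 + 56*d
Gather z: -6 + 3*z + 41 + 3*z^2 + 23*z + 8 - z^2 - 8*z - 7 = 2*z^2 + 18*z + 36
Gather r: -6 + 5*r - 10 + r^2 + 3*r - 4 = r^2 + 8*r - 20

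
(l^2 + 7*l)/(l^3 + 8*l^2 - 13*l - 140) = l/(l^2 + l - 20)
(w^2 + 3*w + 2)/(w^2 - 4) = (w + 1)/(w - 2)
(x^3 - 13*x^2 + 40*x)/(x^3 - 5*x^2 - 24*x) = (x - 5)/(x + 3)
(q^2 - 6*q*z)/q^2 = (q - 6*z)/q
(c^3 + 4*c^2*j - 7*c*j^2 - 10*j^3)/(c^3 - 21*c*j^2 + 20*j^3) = (c^2 - c*j - 2*j^2)/(c^2 - 5*c*j + 4*j^2)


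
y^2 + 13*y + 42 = (y + 6)*(y + 7)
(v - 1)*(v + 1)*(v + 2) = v^3 + 2*v^2 - v - 2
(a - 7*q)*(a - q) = a^2 - 8*a*q + 7*q^2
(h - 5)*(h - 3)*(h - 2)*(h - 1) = h^4 - 11*h^3 + 41*h^2 - 61*h + 30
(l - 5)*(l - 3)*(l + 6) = l^3 - 2*l^2 - 33*l + 90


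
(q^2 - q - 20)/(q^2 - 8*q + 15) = (q + 4)/(q - 3)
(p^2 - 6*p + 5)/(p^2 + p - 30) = (p - 1)/(p + 6)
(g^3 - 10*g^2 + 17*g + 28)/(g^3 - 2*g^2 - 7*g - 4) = (g - 7)/(g + 1)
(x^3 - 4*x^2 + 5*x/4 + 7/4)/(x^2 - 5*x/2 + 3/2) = (4*x^2 - 12*x - 7)/(2*(2*x - 3))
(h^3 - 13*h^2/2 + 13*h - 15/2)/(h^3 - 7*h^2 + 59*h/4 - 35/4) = 2*(h - 3)/(2*h - 7)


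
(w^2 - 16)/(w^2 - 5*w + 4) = (w + 4)/(w - 1)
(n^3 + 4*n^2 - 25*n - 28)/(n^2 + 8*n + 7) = n - 4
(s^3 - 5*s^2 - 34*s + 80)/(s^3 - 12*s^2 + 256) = (s^2 + 3*s - 10)/(s^2 - 4*s - 32)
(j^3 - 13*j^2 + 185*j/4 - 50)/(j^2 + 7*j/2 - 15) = (j^2 - 21*j/2 + 20)/(j + 6)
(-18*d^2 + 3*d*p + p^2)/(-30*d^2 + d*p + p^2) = (-3*d + p)/(-5*d + p)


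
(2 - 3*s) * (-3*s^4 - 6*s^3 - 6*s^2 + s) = 9*s^5 + 12*s^4 + 6*s^3 - 15*s^2 + 2*s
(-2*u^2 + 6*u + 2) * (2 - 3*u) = 6*u^3 - 22*u^2 + 6*u + 4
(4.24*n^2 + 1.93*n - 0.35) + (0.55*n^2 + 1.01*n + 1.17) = 4.79*n^2 + 2.94*n + 0.82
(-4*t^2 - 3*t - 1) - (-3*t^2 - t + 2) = -t^2 - 2*t - 3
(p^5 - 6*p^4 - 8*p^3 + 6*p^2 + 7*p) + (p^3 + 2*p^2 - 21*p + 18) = p^5 - 6*p^4 - 7*p^3 + 8*p^2 - 14*p + 18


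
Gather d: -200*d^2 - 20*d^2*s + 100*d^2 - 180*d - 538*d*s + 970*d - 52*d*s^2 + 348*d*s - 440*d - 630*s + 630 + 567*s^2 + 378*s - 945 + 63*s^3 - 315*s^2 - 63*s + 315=d^2*(-20*s - 100) + d*(-52*s^2 - 190*s + 350) + 63*s^3 + 252*s^2 - 315*s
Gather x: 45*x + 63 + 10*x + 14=55*x + 77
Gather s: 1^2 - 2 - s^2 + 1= -s^2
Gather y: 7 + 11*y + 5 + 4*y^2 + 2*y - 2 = 4*y^2 + 13*y + 10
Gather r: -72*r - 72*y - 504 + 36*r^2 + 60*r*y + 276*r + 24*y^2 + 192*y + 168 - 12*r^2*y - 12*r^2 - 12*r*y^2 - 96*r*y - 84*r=r^2*(24 - 12*y) + r*(-12*y^2 - 36*y + 120) + 24*y^2 + 120*y - 336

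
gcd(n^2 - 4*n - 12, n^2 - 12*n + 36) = n - 6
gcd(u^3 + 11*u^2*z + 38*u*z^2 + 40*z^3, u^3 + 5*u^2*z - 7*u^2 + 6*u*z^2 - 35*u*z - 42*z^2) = u + 2*z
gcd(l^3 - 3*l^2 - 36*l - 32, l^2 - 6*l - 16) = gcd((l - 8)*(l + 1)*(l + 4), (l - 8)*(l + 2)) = l - 8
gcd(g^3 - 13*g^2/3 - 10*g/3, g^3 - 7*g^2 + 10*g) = g^2 - 5*g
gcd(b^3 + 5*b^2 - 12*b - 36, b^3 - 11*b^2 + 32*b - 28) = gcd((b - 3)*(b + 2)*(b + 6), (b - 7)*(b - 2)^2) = 1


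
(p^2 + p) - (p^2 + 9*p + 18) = -8*p - 18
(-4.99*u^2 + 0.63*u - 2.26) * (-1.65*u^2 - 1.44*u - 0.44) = 8.2335*u^4 + 6.1461*u^3 + 5.0174*u^2 + 2.9772*u + 0.9944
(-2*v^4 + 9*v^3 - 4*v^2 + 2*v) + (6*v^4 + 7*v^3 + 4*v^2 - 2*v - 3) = 4*v^4 + 16*v^3 - 3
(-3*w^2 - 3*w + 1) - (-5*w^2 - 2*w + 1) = 2*w^2 - w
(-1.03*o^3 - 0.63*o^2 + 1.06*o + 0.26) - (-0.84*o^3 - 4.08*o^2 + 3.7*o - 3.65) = -0.19*o^3 + 3.45*o^2 - 2.64*o + 3.91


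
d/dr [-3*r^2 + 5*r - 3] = 5 - 6*r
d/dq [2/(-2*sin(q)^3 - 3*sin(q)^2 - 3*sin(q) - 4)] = 6*(2*sin(q) - cos(2*q) + 2)*cos(q)/(2*sin(q)^3 + 3*sin(q)^2 + 3*sin(q) + 4)^2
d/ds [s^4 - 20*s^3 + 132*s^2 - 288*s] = 4*s^3 - 60*s^2 + 264*s - 288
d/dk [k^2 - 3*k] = 2*k - 3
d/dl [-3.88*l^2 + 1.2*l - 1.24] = 1.2 - 7.76*l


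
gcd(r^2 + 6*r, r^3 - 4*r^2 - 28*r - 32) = 1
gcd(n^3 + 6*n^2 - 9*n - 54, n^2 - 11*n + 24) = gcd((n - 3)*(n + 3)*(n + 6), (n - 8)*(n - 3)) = n - 3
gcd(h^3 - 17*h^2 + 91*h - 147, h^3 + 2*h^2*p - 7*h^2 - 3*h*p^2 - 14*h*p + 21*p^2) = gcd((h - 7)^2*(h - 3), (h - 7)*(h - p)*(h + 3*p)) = h - 7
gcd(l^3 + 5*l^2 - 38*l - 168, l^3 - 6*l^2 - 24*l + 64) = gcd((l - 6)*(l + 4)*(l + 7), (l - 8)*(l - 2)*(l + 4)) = l + 4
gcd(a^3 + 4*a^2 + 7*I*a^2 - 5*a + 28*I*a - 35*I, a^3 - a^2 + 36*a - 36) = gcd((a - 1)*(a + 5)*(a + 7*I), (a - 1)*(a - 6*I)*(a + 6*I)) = a - 1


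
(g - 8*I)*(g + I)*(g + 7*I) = g^3 + 57*g + 56*I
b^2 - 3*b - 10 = (b - 5)*(b + 2)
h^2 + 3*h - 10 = (h - 2)*(h + 5)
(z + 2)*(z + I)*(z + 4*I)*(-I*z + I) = -I*z^4 + 5*z^3 - I*z^3 + 5*z^2 + 6*I*z^2 - 10*z + 4*I*z - 8*I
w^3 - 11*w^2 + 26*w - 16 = (w - 8)*(w - 2)*(w - 1)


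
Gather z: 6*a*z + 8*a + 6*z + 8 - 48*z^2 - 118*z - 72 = 8*a - 48*z^2 + z*(6*a - 112) - 64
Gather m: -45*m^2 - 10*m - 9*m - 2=-45*m^2 - 19*m - 2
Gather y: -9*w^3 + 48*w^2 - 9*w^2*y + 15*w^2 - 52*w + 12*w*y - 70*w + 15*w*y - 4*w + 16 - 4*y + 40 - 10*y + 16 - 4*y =-9*w^3 + 63*w^2 - 126*w + y*(-9*w^2 + 27*w - 18) + 72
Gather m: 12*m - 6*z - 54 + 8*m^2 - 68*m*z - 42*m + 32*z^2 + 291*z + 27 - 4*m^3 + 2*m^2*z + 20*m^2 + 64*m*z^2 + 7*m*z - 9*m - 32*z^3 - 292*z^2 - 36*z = -4*m^3 + m^2*(2*z + 28) + m*(64*z^2 - 61*z - 39) - 32*z^3 - 260*z^2 + 249*z - 27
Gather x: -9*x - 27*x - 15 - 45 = -36*x - 60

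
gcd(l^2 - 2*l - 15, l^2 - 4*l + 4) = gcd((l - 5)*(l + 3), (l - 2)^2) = 1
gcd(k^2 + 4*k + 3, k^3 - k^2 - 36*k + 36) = 1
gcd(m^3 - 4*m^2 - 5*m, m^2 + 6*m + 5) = m + 1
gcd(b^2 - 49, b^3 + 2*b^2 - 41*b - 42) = b + 7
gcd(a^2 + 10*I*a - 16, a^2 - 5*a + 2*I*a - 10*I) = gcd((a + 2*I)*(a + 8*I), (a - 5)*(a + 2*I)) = a + 2*I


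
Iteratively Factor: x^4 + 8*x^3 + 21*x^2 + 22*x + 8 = (x + 2)*(x^3 + 6*x^2 + 9*x + 4) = (x + 1)*(x + 2)*(x^2 + 5*x + 4) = (x + 1)^2*(x + 2)*(x + 4)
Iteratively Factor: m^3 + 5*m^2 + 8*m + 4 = (m + 1)*(m^2 + 4*m + 4) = (m + 1)*(m + 2)*(m + 2)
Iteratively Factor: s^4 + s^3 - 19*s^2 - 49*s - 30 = (s + 3)*(s^3 - 2*s^2 - 13*s - 10) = (s - 5)*(s + 3)*(s^2 + 3*s + 2) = (s - 5)*(s + 1)*(s + 3)*(s + 2)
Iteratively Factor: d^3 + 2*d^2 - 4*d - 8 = (d + 2)*(d^2 - 4) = (d + 2)^2*(d - 2)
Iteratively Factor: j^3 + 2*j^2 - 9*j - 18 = (j - 3)*(j^2 + 5*j + 6) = (j - 3)*(j + 2)*(j + 3)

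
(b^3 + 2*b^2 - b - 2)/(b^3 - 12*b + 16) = (b^3 + 2*b^2 - b - 2)/(b^3 - 12*b + 16)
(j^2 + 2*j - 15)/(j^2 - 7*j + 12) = (j + 5)/(j - 4)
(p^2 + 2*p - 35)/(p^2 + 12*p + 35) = (p - 5)/(p + 5)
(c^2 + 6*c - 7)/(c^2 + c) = (c^2 + 6*c - 7)/(c*(c + 1))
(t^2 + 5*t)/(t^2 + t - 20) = t/(t - 4)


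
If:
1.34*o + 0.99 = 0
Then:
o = -0.74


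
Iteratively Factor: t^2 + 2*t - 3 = (t - 1)*(t + 3)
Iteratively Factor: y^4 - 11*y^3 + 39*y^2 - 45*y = (y - 3)*(y^3 - 8*y^2 + 15*y) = y*(y - 3)*(y^2 - 8*y + 15) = y*(y - 3)^2*(y - 5)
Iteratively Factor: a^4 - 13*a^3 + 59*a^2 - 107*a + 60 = (a - 1)*(a^3 - 12*a^2 + 47*a - 60) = (a - 4)*(a - 1)*(a^2 - 8*a + 15) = (a - 4)*(a - 3)*(a - 1)*(a - 5)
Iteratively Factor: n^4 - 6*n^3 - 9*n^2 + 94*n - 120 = (n - 3)*(n^3 - 3*n^2 - 18*n + 40) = (n - 3)*(n + 4)*(n^2 - 7*n + 10) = (n - 3)*(n - 2)*(n + 4)*(n - 5)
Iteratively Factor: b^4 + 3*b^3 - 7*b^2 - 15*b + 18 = (b + 3)*(b^3 - 7*b + 6) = (b - 1)*(b + 3)*(b^2 + b - 6) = (b - 2)*(b - 1)*(b + 3)*(b + 3)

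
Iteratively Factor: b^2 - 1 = (b - 1)*(b + 1)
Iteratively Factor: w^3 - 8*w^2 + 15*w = (w)*(w^2 - 8*w + 15) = w*(w - 3)*(w - 5)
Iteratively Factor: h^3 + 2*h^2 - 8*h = (h - 2)*(h^2 + 4*h) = h*(h - 2)*(h + 4)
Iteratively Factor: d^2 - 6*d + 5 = (d - 5)*(d - 1)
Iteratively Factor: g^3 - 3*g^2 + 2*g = (g)*(g^2 - 3*g + 2) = g*(g - 1)*(g - 2)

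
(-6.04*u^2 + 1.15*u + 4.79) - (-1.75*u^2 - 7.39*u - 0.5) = -4.29*u^2 + 8.54*u + 5.29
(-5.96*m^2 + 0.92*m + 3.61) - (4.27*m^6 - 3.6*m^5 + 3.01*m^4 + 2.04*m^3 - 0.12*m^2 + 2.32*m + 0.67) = -4.27*m^6 + 3.6*m^5 - 3.01*m^4 - 2.04*m^3 - 5.84*m^2 - 1.4*m + 2.94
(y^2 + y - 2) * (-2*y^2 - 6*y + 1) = -2*y^4 - 8*y^3 - y^2 + 13*y - 2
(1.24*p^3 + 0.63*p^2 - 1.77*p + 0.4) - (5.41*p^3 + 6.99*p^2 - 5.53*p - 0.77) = -4.17*p^3 - 6.36*p^2 + 3.76*p + 1.17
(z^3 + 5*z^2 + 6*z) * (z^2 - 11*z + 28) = z^5 - 6*z^4 - 21*z^3 + 74*z^2 + 168*z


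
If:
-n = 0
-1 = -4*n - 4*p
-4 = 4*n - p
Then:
No Solution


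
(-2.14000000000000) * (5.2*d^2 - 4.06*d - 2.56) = -11.128*d^2 + 8.6884*d + 5.4784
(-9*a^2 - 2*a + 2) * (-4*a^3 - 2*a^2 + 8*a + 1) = 36*a^5 + 26*a^4 - 76*a^3 - 29*a^2 + 14*a + 2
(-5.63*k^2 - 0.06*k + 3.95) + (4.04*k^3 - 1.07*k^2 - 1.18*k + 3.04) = 4.04*k^3 - 6.7*k^2 - 1.24*k + 6.99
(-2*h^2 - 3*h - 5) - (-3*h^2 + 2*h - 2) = h^2 - 5*h - 3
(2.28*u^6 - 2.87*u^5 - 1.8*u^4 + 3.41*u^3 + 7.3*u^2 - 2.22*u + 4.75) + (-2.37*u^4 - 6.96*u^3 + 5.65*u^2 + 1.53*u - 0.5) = 2.28*u^6 - 2.87*u^5 - 4.17*u^4 - 3.55*u^3 + 12.95*u^2 - 0.69*u + 4.25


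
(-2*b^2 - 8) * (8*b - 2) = -16*b^3 + 4*b^2 - 64*b + 16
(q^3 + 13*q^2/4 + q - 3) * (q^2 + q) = q^5 + 17*q^4/4 + 17*q^3/4 - 2*q^2 - 3*q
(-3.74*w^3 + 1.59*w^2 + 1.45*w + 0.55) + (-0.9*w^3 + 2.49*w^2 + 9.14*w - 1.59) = -4.64*w^3 + 4.08*w^2 + 10.59*w - 1.04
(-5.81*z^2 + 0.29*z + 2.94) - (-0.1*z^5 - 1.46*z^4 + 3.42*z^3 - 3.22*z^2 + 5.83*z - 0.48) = 0.1*z^5 + 1.46*z^4 - 3.42*z^3 - 2.59*z^2 - 5.54*z + 3.42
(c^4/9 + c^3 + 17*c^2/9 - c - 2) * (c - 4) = c^5/9 + 5*c^4/9 - 19*c^3/9 - 77*c^2/9 + 2*c + 8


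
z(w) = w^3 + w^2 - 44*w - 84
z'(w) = 3*w^2 + 2*w - 44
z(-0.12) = -78.71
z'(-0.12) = -44.20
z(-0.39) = -66.75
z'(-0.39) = -44.32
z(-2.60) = 19.58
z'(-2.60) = -28.92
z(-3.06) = 31.35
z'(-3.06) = -22.03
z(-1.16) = -33.18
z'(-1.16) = -42.28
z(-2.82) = 25.61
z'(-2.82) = -25.78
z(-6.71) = -45.85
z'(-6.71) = 77.65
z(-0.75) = -50.86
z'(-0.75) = -43.81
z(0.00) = -84.00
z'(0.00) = -44.00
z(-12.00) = -1140.00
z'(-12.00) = 364.00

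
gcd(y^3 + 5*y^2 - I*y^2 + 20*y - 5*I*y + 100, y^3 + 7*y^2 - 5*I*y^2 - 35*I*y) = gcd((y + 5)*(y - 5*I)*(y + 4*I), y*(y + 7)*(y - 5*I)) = y - 5*I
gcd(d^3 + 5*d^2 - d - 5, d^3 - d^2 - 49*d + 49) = d - 1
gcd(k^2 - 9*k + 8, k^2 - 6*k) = 1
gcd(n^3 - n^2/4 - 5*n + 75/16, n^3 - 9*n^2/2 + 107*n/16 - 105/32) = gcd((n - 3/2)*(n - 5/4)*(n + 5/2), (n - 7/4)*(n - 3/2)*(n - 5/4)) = n^2 - 11*n/4 + 15/8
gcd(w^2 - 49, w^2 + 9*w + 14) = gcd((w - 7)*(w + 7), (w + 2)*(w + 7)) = w + 7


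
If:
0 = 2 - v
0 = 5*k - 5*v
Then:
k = 2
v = 2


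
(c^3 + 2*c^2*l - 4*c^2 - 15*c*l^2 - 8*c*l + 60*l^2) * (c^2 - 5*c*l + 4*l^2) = c^5 - 3*c^4*l - 4*c^4 - 21*c^3*l^2 + 12*c^3*l + 83*c^2*l^3 + 84*c^2*l^2 - 60*c*l^4 - 332*c*l^3 + 240*l^4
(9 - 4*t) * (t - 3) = -4*t^2 + 21*t - 27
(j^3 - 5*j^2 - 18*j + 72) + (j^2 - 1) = j^3 - 4*j^2 - 18*j + 71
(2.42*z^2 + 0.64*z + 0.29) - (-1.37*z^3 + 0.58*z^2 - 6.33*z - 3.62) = 1.37*z^3 + 1.84*z^2 + 6.97*z + 3.91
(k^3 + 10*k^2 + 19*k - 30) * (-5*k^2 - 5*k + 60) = -5*k^5 - 55*k^4 - 85*k^3 + 655*k^2 + 1290*k - 1800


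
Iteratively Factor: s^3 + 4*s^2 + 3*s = (s + 1)*(s^2 + 3*s) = (s + 1)*(s + 3)*(s)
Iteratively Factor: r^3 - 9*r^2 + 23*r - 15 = (r - 5)*(r^2 - 4*r + 3) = (r - 5)*(r - 3)*(r - 1)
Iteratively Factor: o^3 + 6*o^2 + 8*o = (o + 4)*(o^2 + 2*o) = o*(o + 4)*(o + 2)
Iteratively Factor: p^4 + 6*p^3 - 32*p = (p)*(p^3 + 6*p^2 - 32) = p*(p + 4)*(p^2 + 2*p - 8) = p*(p - 2)*(p + 4)*(p + 4)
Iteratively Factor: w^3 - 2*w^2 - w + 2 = (w + 1)*(w^2 - 3*w + 2) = (w - 1)*(w + 1)*(w - 2)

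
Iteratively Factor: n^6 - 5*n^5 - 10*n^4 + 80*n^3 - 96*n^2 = (n + 4)*(n^5 - 9*n^4 + 26*n^3 - 24*n^2) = n*(n + 4)*(n^4 - 9*n^3 + 26*n^2 - 24*n) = n*(n - 4)*(n + 4)*(n^3 - 5*n^2 + 6*n) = n*(n - 4)*(n - 2)*(n + 4)*(n^2 - 3*n) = n*(n - 4)*(n - 3)*(n - 2)*(n + 4)*(n)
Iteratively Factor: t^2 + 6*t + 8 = (t + 2)*(t + 4)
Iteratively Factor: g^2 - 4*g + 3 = (g - 1)*(g - 3)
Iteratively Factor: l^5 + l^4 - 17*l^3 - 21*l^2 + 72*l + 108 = (l + 3)*(l^4 - 2*l^3 - 11*l^2 + 12*l + 36) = (l + 2)*(l + 3)*(l^3 - 4*l^2 - 3*l + 18) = (l - 3)*(l + 2)*(l + 3)*(l^2 - l - 6) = (l - 3)^2*(l + 2)*(l + 3)*(l + 2)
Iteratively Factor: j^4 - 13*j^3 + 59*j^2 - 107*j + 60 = (j - 3)*(j^3 - 10*j^2 + 29*j - 20) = (j - 5)*(j - 3)*(j^2 - 5*j + 4) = (j - 5)*(j - 4)*(j - 3)*(j - 1)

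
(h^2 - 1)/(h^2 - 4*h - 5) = (h - 1)/(h - 5)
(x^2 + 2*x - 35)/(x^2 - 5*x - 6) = (-x^2 - 2*x + 35)/(-x^2 + 5*x + 6)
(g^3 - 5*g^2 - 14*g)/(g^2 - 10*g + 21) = g*(g + 2)/(g - 3)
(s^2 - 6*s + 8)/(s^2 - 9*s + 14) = (s - 4)/(s - 7)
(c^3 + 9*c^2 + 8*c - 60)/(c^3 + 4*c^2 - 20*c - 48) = (c^2 + 3*c - 10)/(c^2 - 2*c - 8)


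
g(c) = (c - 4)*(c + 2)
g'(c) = 2*c - 2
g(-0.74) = -5.97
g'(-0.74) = -3.48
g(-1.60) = -2.24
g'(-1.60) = -5.20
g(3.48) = -2.85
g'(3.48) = 4.96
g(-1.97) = -0.18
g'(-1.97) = -5.94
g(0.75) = -8.94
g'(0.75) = -0.50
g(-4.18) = 17.83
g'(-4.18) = -10.36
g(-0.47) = -6.84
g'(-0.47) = -2.94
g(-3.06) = 7.48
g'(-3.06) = -8.12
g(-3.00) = 7.00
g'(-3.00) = -8.00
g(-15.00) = 247.00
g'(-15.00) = -32.00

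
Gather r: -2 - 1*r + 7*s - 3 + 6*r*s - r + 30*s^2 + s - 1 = r*(6*s - 2) + 30*s^2 + 8*s - 6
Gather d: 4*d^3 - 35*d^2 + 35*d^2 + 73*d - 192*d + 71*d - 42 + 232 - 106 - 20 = 4*d^3 - 48*d + 64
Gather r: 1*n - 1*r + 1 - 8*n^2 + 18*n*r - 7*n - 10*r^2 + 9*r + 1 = -8*n^2 - 6*n - 10*r^2 + r*(18*n + 8) + 2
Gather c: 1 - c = 1 - c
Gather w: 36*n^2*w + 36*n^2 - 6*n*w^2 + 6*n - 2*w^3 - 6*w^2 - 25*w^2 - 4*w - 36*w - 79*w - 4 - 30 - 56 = 36*n^2 + 6*n - 2*w^3 + w^2*(-6*n - 31) + w*(36*n^2 - 119) - 90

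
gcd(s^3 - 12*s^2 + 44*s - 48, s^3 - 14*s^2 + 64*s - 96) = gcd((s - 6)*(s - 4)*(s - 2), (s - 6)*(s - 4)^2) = s^2 - 10*s + 24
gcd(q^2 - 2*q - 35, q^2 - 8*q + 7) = q - 7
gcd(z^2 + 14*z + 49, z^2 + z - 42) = z + 7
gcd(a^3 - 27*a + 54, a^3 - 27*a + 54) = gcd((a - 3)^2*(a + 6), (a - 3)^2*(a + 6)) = a^3 - 27*a + 54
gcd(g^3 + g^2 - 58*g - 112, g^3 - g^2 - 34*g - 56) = g + 2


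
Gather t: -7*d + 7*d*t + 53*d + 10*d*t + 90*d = 17*d*t + 136*d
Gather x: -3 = -3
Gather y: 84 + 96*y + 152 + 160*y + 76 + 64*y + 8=320*y + 320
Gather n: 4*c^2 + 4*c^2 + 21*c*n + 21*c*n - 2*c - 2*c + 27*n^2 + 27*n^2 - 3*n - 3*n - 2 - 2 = 8*c^2 - 4*c + 54*n^2 + n*(42*c - 6) - 4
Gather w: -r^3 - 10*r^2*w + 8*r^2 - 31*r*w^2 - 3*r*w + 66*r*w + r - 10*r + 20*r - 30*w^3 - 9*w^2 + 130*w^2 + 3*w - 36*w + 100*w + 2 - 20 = -r^3 + 8*r^2 + 11*r - 30*w^3 + w^2*(121 - 31*r) + w*(-10*r^2 + 63*r + 67) - 18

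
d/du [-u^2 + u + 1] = 1 - 2*u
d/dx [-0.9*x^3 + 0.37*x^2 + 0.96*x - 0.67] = -2.7*x^2 + 0.74*x + 0.96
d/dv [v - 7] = 1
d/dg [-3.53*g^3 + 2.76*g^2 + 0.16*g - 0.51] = -10.59*g^2 + 5.52*g + 0.16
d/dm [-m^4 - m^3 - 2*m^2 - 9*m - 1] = -4*m^3 - 3*m^2 - 4*m - 9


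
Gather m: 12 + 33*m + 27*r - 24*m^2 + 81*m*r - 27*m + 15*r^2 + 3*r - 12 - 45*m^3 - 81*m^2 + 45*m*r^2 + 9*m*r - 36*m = -45*m^3 - 105*m^2 + m*(45*r^2 + 90*r - 30) + 15*r^2 + 30*r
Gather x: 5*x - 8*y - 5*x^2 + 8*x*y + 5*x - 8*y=-5*x^2 + x*(8*y + 10) - 16*y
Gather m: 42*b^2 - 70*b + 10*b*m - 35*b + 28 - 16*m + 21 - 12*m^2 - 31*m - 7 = 42*b^2 - 105*b - 12*m^2 + m*(10*b - 47) + 42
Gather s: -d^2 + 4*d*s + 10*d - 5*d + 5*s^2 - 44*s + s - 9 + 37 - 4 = -d^2 + 5*d + 5*s^2 + s*(4*d - 43) + 24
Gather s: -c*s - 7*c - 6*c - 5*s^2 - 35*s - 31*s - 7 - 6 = -13*c - 5*s^2 + s*(-c - 66) - 13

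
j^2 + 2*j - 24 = (j - 4)*(j + 6)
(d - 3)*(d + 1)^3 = d^4 - 6*d^2 - 8*d - 3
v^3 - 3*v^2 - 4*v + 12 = (v - 3)*(v - 2)*(v + 2)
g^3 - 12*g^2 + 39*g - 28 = (g - 7)*(g - 4)*(g - 1)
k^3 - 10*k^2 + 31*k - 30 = (k - 5)*(k - 3)*(k - 2)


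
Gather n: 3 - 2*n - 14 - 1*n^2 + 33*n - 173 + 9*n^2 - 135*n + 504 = 8*n^2 - 104*n + 320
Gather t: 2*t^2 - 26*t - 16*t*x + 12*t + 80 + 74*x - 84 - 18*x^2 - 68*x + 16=2*t^2 + t*(-16*x - 14) - 18*x^2 + 6*x + 12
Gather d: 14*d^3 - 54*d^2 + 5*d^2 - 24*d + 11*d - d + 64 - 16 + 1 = 14*d^3 - 49*d^2 - 14*d + 49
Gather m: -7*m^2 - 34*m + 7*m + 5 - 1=-7*m^2 - 27*m + 4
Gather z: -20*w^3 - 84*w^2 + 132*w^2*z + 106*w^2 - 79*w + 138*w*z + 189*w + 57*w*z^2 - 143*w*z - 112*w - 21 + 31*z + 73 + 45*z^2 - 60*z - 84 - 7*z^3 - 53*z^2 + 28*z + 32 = -20*w^3 + 22*w^2 - 2*w - 7*z^3 + z^2*(57*w - 8) + z*(132*w^2 - 5*w - 1)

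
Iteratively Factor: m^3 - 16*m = (m + 4)*(m^2 - 4*m) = m*(m + 4)*(m - 4)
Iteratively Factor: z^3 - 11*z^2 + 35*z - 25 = (z - 5)*(z^2 - 6*z + 5) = (z - 5)*(z - 1)*(z - 5)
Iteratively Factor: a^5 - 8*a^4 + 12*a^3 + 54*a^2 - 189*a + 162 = (a - 3)*(a^4 - 5*a^3 - 3*a^2 + 45*a - 54) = (a - 3)^2*(a^3 - 2*a^2 - 9*a + 18) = (a - 3)^2*(a - 2)*(a^2 - 9) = (a - 3)^3*(a - 2)*(a + 3)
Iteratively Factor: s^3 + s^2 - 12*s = (s - 3)*(s^2 + 4*s) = s*(s - 3)*(s + 4)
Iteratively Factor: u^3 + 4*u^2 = (u)*(u^2 + 4*u) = u^2*(u + 4)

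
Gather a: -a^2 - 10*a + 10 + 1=-a^2 - 10*a + 11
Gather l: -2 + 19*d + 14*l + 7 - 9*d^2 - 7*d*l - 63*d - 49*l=-9*d^2 - 44*d + l*(-7*d - 35) + 5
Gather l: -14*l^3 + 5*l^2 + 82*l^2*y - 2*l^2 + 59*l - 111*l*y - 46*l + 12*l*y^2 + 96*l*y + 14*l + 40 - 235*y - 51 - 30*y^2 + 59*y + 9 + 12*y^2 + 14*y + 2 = -14*l^3 + l^2*(82*y + 3) + l*(12*y^2 - 15*y + 27) - 18*y^2 - 162*y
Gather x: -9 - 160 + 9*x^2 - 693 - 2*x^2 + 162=7*x^2 - 700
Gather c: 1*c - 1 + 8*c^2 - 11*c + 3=8*c^2 - 10*c + 2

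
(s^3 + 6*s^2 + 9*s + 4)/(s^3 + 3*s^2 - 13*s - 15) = (s^2 + 5*s + 4)/(s^2 + 2*s - 15)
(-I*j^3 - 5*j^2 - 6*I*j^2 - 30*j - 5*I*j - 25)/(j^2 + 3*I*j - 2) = -(I*j^3 + j^2*(5 + 6*I) + 5*j*(6 + I) + 25)/(j^2 + 3*I*j - 2)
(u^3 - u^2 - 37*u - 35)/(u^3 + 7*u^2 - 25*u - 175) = (u^2 - 6*u - 7)/(u^2 + 2*u - 35)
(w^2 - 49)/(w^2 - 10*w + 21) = (w + 7)/(w - 3)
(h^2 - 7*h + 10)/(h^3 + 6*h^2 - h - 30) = (h - 5)/(h^2 + 8*h + 15)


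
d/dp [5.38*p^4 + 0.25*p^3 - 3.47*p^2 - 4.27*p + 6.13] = 21.52*p^3 + 0.75*p^2 - 6.94*p - 4.27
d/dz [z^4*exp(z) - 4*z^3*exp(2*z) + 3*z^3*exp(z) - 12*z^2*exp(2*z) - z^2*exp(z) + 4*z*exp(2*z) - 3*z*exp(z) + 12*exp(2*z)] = (z^4 - 8*z^3*exp(z) + 7*z^3 - 36*z^2*exp(z) + 8*z^2 - 16*z*exp(z) - 5*z + 28*exp(z) - 3)*exp(z)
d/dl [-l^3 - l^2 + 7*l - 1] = -3*l^2 - 2*l + 7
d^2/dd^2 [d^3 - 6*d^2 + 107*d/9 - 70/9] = 6*d - 12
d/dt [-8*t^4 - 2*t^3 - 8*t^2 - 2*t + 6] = -32*t^3 - 6*t^2 - 16*t - 2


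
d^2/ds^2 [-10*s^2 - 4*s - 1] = -20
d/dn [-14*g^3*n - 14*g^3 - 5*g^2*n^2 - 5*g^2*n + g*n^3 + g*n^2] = g*(-14*g^2 - 10*g*n - 5*g + 3*n^2 + 2*n)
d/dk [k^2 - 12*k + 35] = 2*k - 12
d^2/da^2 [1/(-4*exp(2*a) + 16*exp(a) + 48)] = (-(1 - exp(a))*(-exp(2*a) + 4*exp(a) + 12) + 2*(exp(a) - 2)^2*exp(a))*exp(a)/(-exp(2*a) + 4*exp(a) + 12)^3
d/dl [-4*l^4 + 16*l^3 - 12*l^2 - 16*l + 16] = -16*l^3 + 48*l^2 - 24*l - 16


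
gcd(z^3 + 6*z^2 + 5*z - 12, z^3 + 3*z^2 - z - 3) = z^2 + 2*z - 3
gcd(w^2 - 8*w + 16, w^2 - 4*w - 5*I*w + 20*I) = w - 4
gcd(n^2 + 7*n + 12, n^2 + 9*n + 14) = 1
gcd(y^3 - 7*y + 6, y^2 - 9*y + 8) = y - 1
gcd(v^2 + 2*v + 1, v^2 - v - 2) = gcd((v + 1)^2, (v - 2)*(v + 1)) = v + 1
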